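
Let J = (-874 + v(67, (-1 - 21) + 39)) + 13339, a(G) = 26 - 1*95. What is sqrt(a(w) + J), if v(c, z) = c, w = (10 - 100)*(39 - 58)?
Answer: 11*sqrt(103) ≈ 111.64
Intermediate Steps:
w = 1710 (w = -90*(-19) = 1710)
a(G) = -69 (a(G) = 26 - 95 = -69)
J = 12532 (J = (-874 + 67) + 13339 = -807 + 13339 = 12532)
sqrt(a(w) + J) = sqrt(-69 + 12532) = sqrt(12463) = 11*sqrt(103)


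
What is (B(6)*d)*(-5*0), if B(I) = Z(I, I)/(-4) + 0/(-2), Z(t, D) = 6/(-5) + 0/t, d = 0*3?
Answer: 0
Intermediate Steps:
d = 0
Z(t, D) = -6/5 (Z(t, D) = 6*(-⅕) + 0 = -6/5 + 0 = -6/5)
B(I) = 3/10 (B(I) = -6/5/(-4) + 0/(-2) = -6/5*(-¼) + 0*(-½) = 3/10 + 0 = 3/10)
(B(6)*d)*(-5*0) = ((3/10)*0)*(-5*0) = 0*0 = 0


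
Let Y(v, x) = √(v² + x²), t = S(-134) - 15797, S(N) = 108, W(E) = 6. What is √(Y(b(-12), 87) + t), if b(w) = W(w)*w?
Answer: √(-15689 + 3*√1417) ≈ 124.8*I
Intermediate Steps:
b(w) = 6*w
t = -15689 (t = 108 - 15797 = -15689)
√(Y(b(-12), 87) + t) = √(√((6*(-12))² + 87²) - 15689) = √(√((-72)² + 7569) - 15689) = √(√(5184 + 7569) - 15689) = √(√12753 - 15689) = √(3*√1417 - 15689) = √(-15689 + 3*√1417)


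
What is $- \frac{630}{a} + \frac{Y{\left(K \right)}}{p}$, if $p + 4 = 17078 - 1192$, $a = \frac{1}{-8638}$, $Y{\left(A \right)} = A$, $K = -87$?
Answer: $\frac{28809630331}{5294} \approx 5.4419 \cdot 10^{6}$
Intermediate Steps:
$a = - \frac{1}{8638} \approx -0.00011577$
$p = 15882$ ($p = -4 + \left(17078 - 1192\right) = -4 + 15886 = 15882$)
$- \frac{630}{a} + \frac{Y{\left(K \right)}}{p} = - \frac{630}{- \frac{1}{8638}} - \frac{87}{15882} = \left(-630\right) \left(-8638\right) - \frac{29}{5294} = 5441940 - \frac{29}{5294} = \frac{28809630331}{5294}$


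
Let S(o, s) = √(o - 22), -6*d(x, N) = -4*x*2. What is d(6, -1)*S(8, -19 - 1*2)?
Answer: 8*I*√14 ≈ 29.933*I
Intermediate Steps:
d(x, N) = 4*x/3 (d(x, N) = -(-4*x)*2/6 = -(-4)*x/3 = 4*x/3)
S(o, s) = √(-22 + o)
d(6, -1)*S(8, -19 - 1*2) = ((4/3)*6)*√(-22 + 8) = 8*√(-14) = 8*(I*√14) = 8*I*√14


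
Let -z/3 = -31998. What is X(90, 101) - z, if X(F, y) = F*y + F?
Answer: -86814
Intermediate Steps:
z = 95994 (z = -3*(-31998) = 95994)
X(F, y) = F + F*y
X(90, 101) - z = 90*(1 + 101) - 1*95994 = 90*102 - 95994 = 9180 - 95994 = -86814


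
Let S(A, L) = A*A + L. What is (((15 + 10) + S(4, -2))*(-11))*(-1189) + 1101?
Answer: 511182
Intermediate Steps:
S(A, L) = L + A² (S(A, L) = A² + L = L + A²)
(((15 + 10) + S(4, -2))*(-11))*(-1189) + 1101 = (((15 + 10) + (-2 + 4²))*(-11))*(-1189) + 1101 = ((25 + (-2 + 16))*(-11))*(-1189) + 1101 = ((25 + 14)*(-11))*(-1189) + 1101 = (39*(-11))*(-1189) + 1101 = -429*(-1189) + 1101 = 510081 + 1101 = 511182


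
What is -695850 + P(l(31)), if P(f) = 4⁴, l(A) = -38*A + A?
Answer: -695594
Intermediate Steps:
l(A) = -37*A
P(f) = 256
-695850 + P(l(31)) = -695850 + 256 = -695594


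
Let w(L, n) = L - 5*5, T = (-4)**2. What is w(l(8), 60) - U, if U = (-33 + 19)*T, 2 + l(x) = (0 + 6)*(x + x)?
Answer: 293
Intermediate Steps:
T = 16
l(x) = -2 + 12*x (l(x) = -2 + (0 + 6)*(x + x) = -2 + 6*(2*x) = -2 + 12*x)
w(L, n) = -25 + L (w(L, n) = L - 25 = -25 + L)
U = -224 (U = (-33 + 19)*16 = -14*16 = -224)
w(l(8), 60) - U = (-25 + (-2 + 12*8)) - 1*(-224) = (-25 + (-2 + 96)) + 224 = (-25 + 94) + 224 = 69 + 224 = 293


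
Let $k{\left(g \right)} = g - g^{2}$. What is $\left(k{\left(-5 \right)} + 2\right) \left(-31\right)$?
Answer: $868$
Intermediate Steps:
$\left(k{\left(-5 \right)} + 2\right) \left(-31\right) = \left(- 5 \left(1 - -5\right) + 2\right) \left(-31\right) = \left(- 5 \left(1 + 5\right) + 2\right) \left(-31\right) = \left(\left(-5\right) 6 + 2\right) \left(-31\right) = \left(-30 + 2\right) \left(-31\right) = \left(-28\right) \left(-31\right) = 868$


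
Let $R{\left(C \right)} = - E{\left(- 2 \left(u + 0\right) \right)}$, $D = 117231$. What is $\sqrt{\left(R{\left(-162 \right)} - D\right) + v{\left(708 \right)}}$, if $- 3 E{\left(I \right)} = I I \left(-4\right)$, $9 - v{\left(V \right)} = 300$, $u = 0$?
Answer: $3 i \sqrt{13058} \approx 342.81 i$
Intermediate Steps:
$v{\left(V \right)} = -291$ ($v{\left(V \right)} = 9 - 300 = -291$)
$E{\left(I \right)} = \frac{4 I^{2}}{3}$ ($E{\left(I \right)} = - \frac{I I \left(-4\right)}{3} = - \frac{I^{2} \left(-4\right)}{3} = - \frac{\left(-4\right) I^{2}}{3} = \frac{4 I^{2}}{3}$)
$R{\left(C \right)} = 0$ ($R{\left(C \right)} = - \frac{4 \left(- 2 \left(0 + 0\right)\right)^{2}}{3} = - \frac{4 \left(\left(-2\right) 0\right)^{2}}{3} = - \frac{4 \cdot 0^{2}}{3} = - \frac{4 \cdot 0}{3} = \left(-1\right) 0 = 0$)
$\sqrt{\left(R{\left(-162 \right)} - D\right) + v{\left(708 \right)}} = \sqrt{\left(0 - 117231\right) - 291} = \sqrt{-117231 - 291} = \sqrt{-117522} = 3 i \sqrt{13058}$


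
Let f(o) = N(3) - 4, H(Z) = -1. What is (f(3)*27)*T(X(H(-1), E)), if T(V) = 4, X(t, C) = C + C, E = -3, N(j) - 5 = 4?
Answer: 540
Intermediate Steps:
N(j) = 9 (N(j) = 5 + 4 = 9)
X(t, C) = 2*C
f(o) = 5 (f(o) = 9 - 4 = 5)
(f(3)*27)*T(X(H(-1), E)) = (5*27)*4 = 135*4 = 540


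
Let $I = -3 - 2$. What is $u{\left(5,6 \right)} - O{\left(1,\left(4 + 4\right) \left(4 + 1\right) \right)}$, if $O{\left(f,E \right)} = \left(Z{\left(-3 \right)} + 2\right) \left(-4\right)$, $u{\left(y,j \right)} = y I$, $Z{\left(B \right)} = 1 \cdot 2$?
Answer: $-9$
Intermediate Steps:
$I = -5$
$Z{\left(B \right)} = 2$
$u{\left(y,j \right)} = - 5 y$ ($u{\left(y,j \right)} = y \left(-5\right) = - 5 y$)
$O{\left(f,E \right)} = -16$ ($O{\left(f,E \right)} = \left(2 + 2\right) \left(-4\right) = 4 \left(-4\right) = -16$)
$u{\left(5,6 \right)} - O{\left(1,\left(4 + 4\right) \left(4 + 1\right) \right)} = \left(-5\right) 5 - -16 = -25 + 16 = -9$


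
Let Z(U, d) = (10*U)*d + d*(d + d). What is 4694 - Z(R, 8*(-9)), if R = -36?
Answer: -31594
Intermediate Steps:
Z(U, d) = 2*d² + 10*U*d (Z(U, d) = 10*U*d + d*(2*d) = 10*U*d + 2*d² = 2*d² + 10*U*d)
4694 - Z(R, 8*(-9)) = 4694 - 2*8*(-9)*(8*(-9) + 5*(-36)) = 4694 - 2*(-72)*(-72 - 180) = 4694 - 2*(-72)*(-252) = 4694 - 1*36288 = 4694 - 36288 = -31594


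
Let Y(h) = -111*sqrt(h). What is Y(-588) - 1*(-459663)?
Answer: 459663 - 1554*I*sqrt(3) ≈ 4.5966e+5 - 2691.6*I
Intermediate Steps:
Y(-588) - 1*(-459663) = -1554*I*sqrt(3) - 1*(-459663) = -1554*I*sqrt(3) + 459663 = 459663 - 1554*I*sqrt(3)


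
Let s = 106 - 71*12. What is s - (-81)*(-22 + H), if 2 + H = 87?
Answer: 4357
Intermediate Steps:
H = 85 (H = -2 + 87 = 85)
s = -746 (s = 106 - 852 = -746)
s - (-81)*(-22 + H) = -746 - (-81)*(-22 + 85) = -746 - (-81)*63 = -746 - 1*(-5103) = -746 + 5103 = 4357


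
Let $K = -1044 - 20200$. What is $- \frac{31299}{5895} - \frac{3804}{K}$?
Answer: $- \frac{53540948}{10436115} \approx -5.1304$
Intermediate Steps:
$K = -21244$ ($K = -1044 - 20200 = -21244$)
$- \frac{31299}{5895} - \frac{3804}{K} = - \frac{31299}{5895} - \frac{3804}{-21244} = \left(-31299\right) \frac{1}{5895} - - \frac{951}{5311} = - \frac{10433}{1965} + \frac{951}{5311} = - \frac{53540948}{10436115}$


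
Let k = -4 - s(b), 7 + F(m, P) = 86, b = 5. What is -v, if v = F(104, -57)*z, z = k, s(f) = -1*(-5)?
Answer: 711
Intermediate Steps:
F(m, P) = 79 (F(m, P) = -7 + 86 = 79)
s(f) = 5
k = -9 (k = -4 - 1*5 = -4 - 5 = -9)
z = -9
v = -711 (v = 79*(-9) = -711)
-v = -1*(-711) = 711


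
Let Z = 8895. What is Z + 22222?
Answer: 31117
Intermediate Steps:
Z + 22222 = 8895 + 22222 = 31117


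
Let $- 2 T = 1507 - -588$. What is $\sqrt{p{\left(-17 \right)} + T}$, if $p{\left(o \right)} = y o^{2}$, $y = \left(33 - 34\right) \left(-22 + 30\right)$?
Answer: $\frac{i \sqrt{13438}}{2} \approx 57.961 i$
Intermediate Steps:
$T = - \frac{2095}{2}$ ($T = - \frac{1507 - -588}{2} = - \frac{1507 + 588}{2} = \left(- \frac{1}{2}\right) 2095 = - \frac{2095}{2} \approx -1047.5$)
$y = -8$ ($y = \left(-1\right) 8 = -8$)
$p{\left(o \right)} = - 8 o^{2}$
$\sqrt{p{\left(-17 \right)} + T} = \sqrt{- 8 \left(-17\right)^{2} - \frac{2095}{2}} = \sqrt{\left(-8\right) 289 - \frac{2095}{2}} = \sqrt{-2312 - \frac{2095}{2}} = \sqrt{- \frac{6719}{2}} = \frac{i \sqrt{13438}}{2}$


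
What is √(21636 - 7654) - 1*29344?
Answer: -29344 + √13982 ≈ -29226.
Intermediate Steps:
√(21636 - 7654) - 1*29344 = √13982 - 29344 = -29344 + √13982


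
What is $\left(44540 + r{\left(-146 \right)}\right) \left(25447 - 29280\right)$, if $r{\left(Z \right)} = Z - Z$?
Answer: $-170721820$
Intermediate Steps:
$r{\left(Z \right)} = 0$
$\left(44540 + r{\left(-146 \right)}\right) \left(25447 - 29280\right) = \left(44540 + 0\right) \left(25447 - 29280\right) = 44540 \left(-3833\right) = -170721820$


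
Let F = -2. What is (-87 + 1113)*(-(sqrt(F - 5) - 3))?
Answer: 3078 - 1026*I*sqrt(7) ≈ 3078.0 - 2714.5*I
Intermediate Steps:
(-87 + 1113)*(-(sqrt(F - 5) - 3)) = (-87 + 1113)*(-(sqrt(-2 - 5) - 3)) = 1026*(-(sqrt(-7) - 3)) = 1026*(-(I*sqrt(7) - 3)) = 1026*(-(-3 + I*sqrt(7))) = 1026*(3 - I*sqrt(7)) = 3078 - 1026*I*sqrt(7)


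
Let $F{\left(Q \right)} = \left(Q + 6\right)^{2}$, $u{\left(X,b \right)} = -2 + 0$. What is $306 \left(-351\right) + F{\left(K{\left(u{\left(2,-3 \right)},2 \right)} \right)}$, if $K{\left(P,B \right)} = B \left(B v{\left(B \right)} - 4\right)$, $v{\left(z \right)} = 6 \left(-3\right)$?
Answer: $-101930$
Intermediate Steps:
$u{\left(X,b \right)} = -2$
$v{\left(z \right)} = -18$
$K{\left(P,B \right)} = B \left(-4 - 18 B\right)$ ($K{\left(P,B \right)} = B \left(B \left(-18\right) - 4\right) = B \left(- 18 B - 4\right) = B \left(-4 - 18 B\right)$)
$F{\left(Q \right)} = \left(6 + Q\right)^{2}$
$306 \left(-351\right) + F{\left(K{\left(u{\left(2,-3 \right)},2 \right)} \right)} = 306 \left(-351\right) + \left(6 + 2 \cdot 2 \left(-2 - 18\right)\right)^{2} = -107406 + \left(6 + 2 \cdot 2 \left(-2 - 18\right)\right)^{2} = -107406 + \left(6 + 2 \cdot 2 \left(-20\right)\right)^{2} = -107406 + \left(6 - 80\right)^{2} = -107406 + \left(-74\right)^{2} = -107406 + 5476 = -101930$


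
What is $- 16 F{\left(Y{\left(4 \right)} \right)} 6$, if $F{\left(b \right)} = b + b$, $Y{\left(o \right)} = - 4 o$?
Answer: $3072$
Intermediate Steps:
$F{\left(b \right)} = 2 b$
$- 16 F{\left(Y{\left(4 \right)} \right)} 6 = - 16 \cdot 2 \left(\left(-4\right) 4\right) 6 = - 16 \cdot 2 \left(-16\right) 6 = \left(-16\right) \left(-32\right) 6 = 512 \cdot 6 = 3072$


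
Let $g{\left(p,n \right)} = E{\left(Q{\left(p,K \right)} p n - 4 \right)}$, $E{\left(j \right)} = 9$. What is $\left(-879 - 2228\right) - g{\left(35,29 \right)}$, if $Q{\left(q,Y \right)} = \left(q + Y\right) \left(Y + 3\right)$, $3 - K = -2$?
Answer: $-3116$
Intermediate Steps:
$K = 5$ ($K = 3 - -2 = 3 + 2 = 5$)
$Q{\left(q,Y \right)} = \left(3 + Y\right) \left(Y + q\right)$ ($Q{\left(q,Y \right)} = \left(Y + q\right) \left(3 + Y\right) = \left(3 + Y\right) \left(Y + q\right)$)
$g{\left(p,n \right)} = 9$
$\left(-879 - 2228\right) - g{\left(35,29 \right)} = \left(-879 - 2228\right) - 9 = -3107 - 9 = -3116$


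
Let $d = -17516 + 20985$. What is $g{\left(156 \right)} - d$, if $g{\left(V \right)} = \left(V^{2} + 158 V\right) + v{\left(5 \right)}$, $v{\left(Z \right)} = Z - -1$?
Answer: $45521$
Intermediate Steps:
$v{\left(Z \right)} = 1 + Z$ ($v{\left(Z \right)} = Z + 1 = 1 + Z$)
$d = 3469$
$g{\left(V \right)} = 6 + V^{2} + 158 V$ ($g{\left(V \right)} = \left(V^{2} + 158 V\right) + \left(1 + 5\right) = \left(V^{2} + 158 V\right) + 6 = 6 + V^{2} + 158 V$)
$g{\left(156 \right)} - d = \left(6 + 156^{2} + 158 \cdot 156\right) - 3469 = \left(6 + 24336 + 24648\right) - 3469 = 48990 - 3469 = 45521$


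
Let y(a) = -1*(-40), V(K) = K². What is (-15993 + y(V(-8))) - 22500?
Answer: -38453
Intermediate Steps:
y(a) = 40
(-15993 + y(V(-8))) - 22500 = (-15993 + 40) - 22500 = -15953 - 22500 = -38453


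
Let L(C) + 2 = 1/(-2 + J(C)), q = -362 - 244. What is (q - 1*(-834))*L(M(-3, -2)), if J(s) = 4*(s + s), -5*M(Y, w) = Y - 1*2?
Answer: -418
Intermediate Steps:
M(Y, w) = 2/5 - Y/5 (M(Y, w) = -(Y - 1*2)/5 = -(Y - 2)/5 = -(-2 + Y)/5 = 2/5 - Y/5)
q = -606
J(s) = 8*s (J(s) = 4*(2*s) = 8*s)
L(C) = -2 + 1/(-2 + 8*C)
(q - 1*(-834))*L(M(-3, -2)) = (-606 - 1*(-834))*((5 - 16*(2/5 - 1/5*(-3)))/(2*(-1 + 4*(2/5 - 1/5*(-3))))) = (-606 + 834)*((5 - 16*(2/5 + 3/5))/(2*(-1 + 4*(2/5 + 3/5)))) = 228*((5 - 16*1)/(2*(-1 + 4*1))) = 228*((5 - 16)/(2*(-1 + 4))) = 228*((1/2)*(-11)/3) = 228*((1/2)*(1/3)*(-11)) = 228*(-11/6) = -418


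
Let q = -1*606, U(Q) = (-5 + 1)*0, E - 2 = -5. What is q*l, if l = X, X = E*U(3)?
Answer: 0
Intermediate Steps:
E = -3 (E = 2 - 5 = -3)
U(Q) = 0 (U(Q) = -4*0 = 0)
q = -606
X = 0 (X = -3*0 = 0)
l = 0
q*l = -606*0 = 0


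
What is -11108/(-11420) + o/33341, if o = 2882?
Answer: 9165097/8653505 ≈ 1.0591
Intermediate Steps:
-11108/(-11420) + o/33341 = -11108/(-11420) + 2882/33341 = -11108*(-1/11420) + 2882*(1/33341) = 2777/2855 + 262/3031 = 9165097/8653505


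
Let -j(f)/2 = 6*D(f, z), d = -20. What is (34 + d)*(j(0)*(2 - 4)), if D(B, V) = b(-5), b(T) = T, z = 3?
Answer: -1680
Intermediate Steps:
D(B, V) = -5
j(f) = 60 (j(f) = -12*(-5) = -2*(-30) = 60)
(34 + d)*(j(0)*(2 - 4)) = (34 - 20)*(60*(2 - 4)) = 14*(60*(-2)) = 14*(-120) = -1680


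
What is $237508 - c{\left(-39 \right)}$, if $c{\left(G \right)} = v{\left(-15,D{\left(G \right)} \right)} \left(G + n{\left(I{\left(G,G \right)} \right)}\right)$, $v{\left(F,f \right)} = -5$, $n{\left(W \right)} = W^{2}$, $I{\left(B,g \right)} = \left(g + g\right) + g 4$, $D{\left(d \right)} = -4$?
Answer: $511093$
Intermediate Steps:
$I{\left(B,g \right)} = 6 g$ ($I{\left(B,g \right)} = 2 g + 4 g = 6 g$)
$c{\left(G \right)} = - 180 G^{2} - 5 G$ ($c{\left(G \right)} = - 5 \left(G + \left(6 G\right)^{2}\right) = - 5 \left(G + 36 G^{2}\right) = - 180 G^{2} - 5 G$)
$237508 - c{\left(-39 \right)} = 237508 - 5 \left(-39\right) \left(-1 - -1404\right) = 237508 - 5 \left(-39\right) \left(-1 + 1404\right) = 237508 - 5 \left(-39\right) 1403 = 237508 - -273585 = 237508 + 273585 = 511093$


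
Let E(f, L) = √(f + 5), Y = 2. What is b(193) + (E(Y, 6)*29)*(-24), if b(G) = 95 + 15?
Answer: 110 - 696*√7 ≈ -1731.4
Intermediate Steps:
E(f, L) = √(5 + f)
b(G) = 110
b(193) + (E(Y, 6)*29)*(-24) = 110 + (√(5 + 2)*29)*(-24) = 110 + (√7*29)*(-24) = 110 + (29*√7)*(-24) = 110 - 696*√7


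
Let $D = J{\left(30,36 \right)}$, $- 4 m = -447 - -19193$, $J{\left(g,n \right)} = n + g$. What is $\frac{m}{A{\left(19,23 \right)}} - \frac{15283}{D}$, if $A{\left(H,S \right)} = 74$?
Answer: $- \frac{1440251}{4884} \approx -294.89$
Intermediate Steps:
$J{\left(g,n \right)} = g + n$
$m = - \frac{9373}{2}$ ($m = - \frac{-447 - -19193}{4} = - \frac{-447 + 19193}{4} = \left(- \frac{1}{4}\right) 18746 = - \frac{9373}{2} \approx -4686.5$)
$D = 66$ ($D = 30 + 36 = 66$)
$\frac{m}{A{\left(19,23 \right)}} - \frac{15283}{D} = - \frac{9373}{2 \cdot 74} - \frac{15283}{66} = \left(- \frac{9373}{2}\right) \frac{1}{74} - \frac{15283}{66} = - \frac{9373}{148} - \frac{15283}{66} = - \frac{1440251}{4884}$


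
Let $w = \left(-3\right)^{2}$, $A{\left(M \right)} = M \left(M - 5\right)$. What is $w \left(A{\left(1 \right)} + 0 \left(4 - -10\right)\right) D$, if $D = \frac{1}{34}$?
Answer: $- \frac{18}{17} \approx -1.0588$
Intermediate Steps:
$A{\left(M \right)} = M \left(-5 + M\right)$
$w = 9$
$D = \frac{1}{34} \approx 0.029412$
$w \left(A{\left(1 \right)} + 0 \left(4 - -10\right)\right) D = 9 \left(1 \left(-5 + 1\right) + 0 \left(4 - -10\right)\right) \frac{1}{34} = 9 \left(1 \left(-4\right) + 0 \left(4 + 10\right)\right) \frac{1}{34} = 9 \left(-4 + 0 \cdot 14\right) \frac{1}{34} = 9 \left(-4 + 0\right) \frac{1}{34} = 9 \left(-4\right) \frac{1}{34} = \left(-36\right) \frac{1}{34} = - \frac{18}{17}$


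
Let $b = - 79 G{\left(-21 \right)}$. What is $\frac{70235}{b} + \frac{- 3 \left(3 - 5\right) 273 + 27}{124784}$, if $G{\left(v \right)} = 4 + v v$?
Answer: $- \frac{1741134233}{877356304} \approx -1.9845$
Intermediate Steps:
$G{\left(v \right)} = 4 + v^{2}$
$b = -35155$ ($b = - 79 \left(4 + \left(-21\right)^{2}\right) = - 79 \left(4 + 441\right) = \left(-79\right) 445 = -35155$)
$\frac{70235}{b} + \frac{- 3 \left(3 - 5\right) 273 + 27}{124784} = \frac{70235}{-35155} + \frac{- 3 \left(3 - 5\right) 273 + 27}{124784} = 70235 \left(- \frac{1}{35155}\right) + \left(\left(-3\right) \left(-2\right) 273 + 27\right) \frac{1}{124784} = - \frac{14047}{7031} + \left(6 \cdot 273 + 27\right) \frac{1}{124784} = - \frac{14047}{7031} + \left(1638 + 27\right) \frac{1}{124784} = - \frac{14047}{7031} + 1665 \cdot \frac{1}{124784} = - \frac{14047}{7031} + \frac{1665}{124784} = - \frac{1741134233}{877356304}$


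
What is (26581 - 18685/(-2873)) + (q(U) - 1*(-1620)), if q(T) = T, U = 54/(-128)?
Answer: 5186492541/183872 ≈ 28207.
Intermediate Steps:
U = -27/64 (U = 54*(-1/128) = -27/64 ≈ -0.42188)
(26581 - 18685/(-2873)) + (q(U) - 1*(-1620)) = (26581 - 18685/(-2873)) + (-27/64 - 1*(-1620)) = (26581 - 18685*(-1/2873)) + (-27/64 + 1620) = (26581 + 18685/2873) + 103653/64 = 76385898/2873 + 103653/64 = 5186492541/183872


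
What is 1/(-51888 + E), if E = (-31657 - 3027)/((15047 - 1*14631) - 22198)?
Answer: -10891/565094866 ≈ -1.9273e-5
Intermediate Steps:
E = 17342/10891 (E = -34684/((15047 - 14631) - 22198) = -34684/(416 - 22198) = -34684/(-21782) = -34684*(-1/21782) = 17342/10891 ≈ 1.5923)
1/(-51888 + E) = 1/(-51888 + 17342/10891) = 1/(-565094866/10891) = -10891/565094866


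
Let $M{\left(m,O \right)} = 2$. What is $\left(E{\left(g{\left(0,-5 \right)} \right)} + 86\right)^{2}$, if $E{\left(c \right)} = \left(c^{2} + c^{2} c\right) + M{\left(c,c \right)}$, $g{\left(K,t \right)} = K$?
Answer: $7744$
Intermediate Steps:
$E{\left(c \right)} = 2 + c^{2} + c^{3}$ ($E{\left(c \right)} = \left(c^{2} + c^{2} c\right) + 2 = \left(c^{2} + c^{3}\right) + 2 = 2 + c^{2} + c^{3}$)
$\left(E{\left(g{\left(0,-5 \right)} \right)} + 86\right)^{2} = \left(\left(2 + 0^{2} + 0^{3}\right) + 86\right)^{2} = \left(\left(2 + 0 + 0\right) + 86\right)^{2} = \left(2 + 86\right)^{2} = 88^{2} = 7744$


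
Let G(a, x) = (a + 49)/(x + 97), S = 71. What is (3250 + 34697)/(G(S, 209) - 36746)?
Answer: -276471/267718 ≈ -1.0327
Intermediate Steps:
G(a, x) = (49 + a)/(97 + x)
(3250 + 34697)/(G(S, 209) - 36746) = (3250 + 34697)/((49 + 71)/(97 + 209) - 36746) = 37947/(120/306 - 36746) = 37947/((1/306)*120 - 36746) = 37947/(20/51 - 36746) = 37947/(-1874026/51) = 37947*(-51/1874026) = -276471/267718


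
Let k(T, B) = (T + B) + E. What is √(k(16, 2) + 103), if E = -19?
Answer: √102 ≈ 10.100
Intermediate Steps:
k(T, B) = -19 + B + T (k(T, B) = (T + B) - 19 = (B + T) - 19 = -19 + B + T)
√(k(16, 2) + 103) = √((-19 + 2 + 16) + 103) = √(-1 + 103) = √102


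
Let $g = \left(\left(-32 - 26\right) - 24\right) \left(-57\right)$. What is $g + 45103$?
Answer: $49777$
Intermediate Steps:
$g = 4674$ ($g = \left(\left(-32 - 26\right) - 24\right) \left(-57\right) = \left(-58 - 24\right) \left(-57\right) = \left(-82\right) \left(-57\right) = 4674$)
$g + 45103 = 4674 + 45103 = 49777$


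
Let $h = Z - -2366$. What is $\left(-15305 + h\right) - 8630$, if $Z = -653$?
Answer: $-22222$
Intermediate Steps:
$h = 1713$ ($h = -653 - -2366 = -653 + 2366 = 1713$)
$\left(-15305 + h\right) - 8630 = \left(-15305 + 1713\right) - 8630 = -13592 - 8630 = -22222$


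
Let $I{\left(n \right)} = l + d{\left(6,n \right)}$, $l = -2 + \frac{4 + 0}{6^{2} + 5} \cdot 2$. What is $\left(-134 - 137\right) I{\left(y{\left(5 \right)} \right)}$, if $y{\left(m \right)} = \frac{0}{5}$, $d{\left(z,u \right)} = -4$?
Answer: $\frac{64498}{41} \approx 1573.1$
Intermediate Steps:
$y{\left(m \right)} = 0$ ($y{\left(m \right)} = 0 \cdot \frac{1}{5} = 0$)
$l = - \frac{74}{41}$ ($l = -2 + \frac{4}{36 + 5} \cdot 2 = -2 + \frac{4}{41} \cdot 2 = -2 + \frac{8}{41} = - \frac{74}{41} \approx -1.8049$)
$I{\left(n \right)} = - \frac{238}{41}$ ($I{\left(n \right)} = - \frac{74}{41} - 4 = - \frac{238}{41}$)
$\left(-134 - 137\right) I{\left(y{\left(5 \right)} \right)} = \left(-134 - 137\right) \left(- \frac{238}{41}\right) = \left(-271\right) \left(- \frac{238}{41}\right) = \frac{64498}{41}$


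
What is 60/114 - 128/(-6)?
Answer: 1246/57 ≈ 21.860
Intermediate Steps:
60/114 - 128/(-6) = 60*(1/114) - 128*(-⅙) = 10/19 + 64/3 = 1246/57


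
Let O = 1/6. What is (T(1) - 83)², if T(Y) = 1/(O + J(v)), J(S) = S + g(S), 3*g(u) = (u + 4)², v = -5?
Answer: 561001/81 ≈ 6925.9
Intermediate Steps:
g(u) = (4 + u)²/3 (g(u) = (u + 4)²/3 = (4 + u)²/3)
O = ⅙ ≈ 0.16667
J(S) = S + (4 + S)²/3
T(Y) = -2/9 (T(Y) = 1/(⅙ + (-5 + (4 - 5)²/3)) = 1/(⅙ + (-5 + (⅓)*(-1)²)) = 1/(⅙ + (-5 + (⅓)*1)) = 1/(⅙ + (-5 + ⅓)) = 1/(⅙ - 14/3) = 1/(-9/2) = -2/9)
(T(1) - 83)² = (-2/9 - 83)² = (-749/9)² = 561001/81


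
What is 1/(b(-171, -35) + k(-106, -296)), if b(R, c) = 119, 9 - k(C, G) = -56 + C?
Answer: 1/290 ≈ 0.0034483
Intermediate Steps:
k(C, G) = 65 - C (k(C, G) = 9 - (-56 + C) = 9 + (56 - C) = 65 - C)
1/(b(-171, -35) + k(-106, -296)) = 1/(119 + (65 - 1*(-106))) = 1/(119 + (65 + 106)) = 1/(119 + 171) = 1/290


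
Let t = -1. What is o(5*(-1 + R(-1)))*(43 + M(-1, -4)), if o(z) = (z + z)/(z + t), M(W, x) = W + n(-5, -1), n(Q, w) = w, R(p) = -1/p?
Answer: 0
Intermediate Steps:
M(W, x) = -1 + W (M(W, x) = W - 1 = -1 + W)
o(z) = 2*z/(-1 + z) (o(z) = (z + z)/(z - 1) = (2*z)/(-1 + z) = 2*z/(-1 + z))
o(5*(-1 + R(-1)))*(43 + M(-1, -4)) = (2*(5*(-1 - 1/(-1)))/(-1 + 5*(-1 - 1/(-1))))*(43 + (-1 - 1)) = (2*(5*(-1 - 1*(-1)))/(-1 + 5*(-1 - 1*(-1))))*(43 - 2) = (2*(5*(-1 + 1))/(-1 + 5*(-1 + 1)))*41 = (2*(5*0)/(-1 + 5*0))*41 = (2*0/(-1 + 0))*41 = (2*0/(-1))*41 = (2*0*(-1))*41 = 0*41 = 0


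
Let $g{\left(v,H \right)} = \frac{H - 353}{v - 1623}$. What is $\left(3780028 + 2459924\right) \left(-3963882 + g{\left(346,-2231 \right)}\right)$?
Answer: $- \frac{31585855345212960}{1277} \approx -2.4734 \cdot 10^{13}$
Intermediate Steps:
$g{\left(v,H \right)} = \frac{-353 + H}{-1623 + v}$
$\left(3780028 + 2459924\right) \left(-3963882 + g{\left(346,-2231 \right)}\right) = \left(3780028 + 2459924\right) \left(-3963882 + \frac{-353 - 2231}{-1623 + 346}\right) = 6239952 \left(-3963882 + \frac{1}{-1277} \left(-2584\right)\right) = 6239952 \left(-3963882 - - \frac{2584}{1277}\right) = 6239952 \left(-3963882 + \frac{2584}{1277}\right) = 6239952 \left(- \frac{5061874730}{1277}\right) = - \frac{31585855345212960}{1277}$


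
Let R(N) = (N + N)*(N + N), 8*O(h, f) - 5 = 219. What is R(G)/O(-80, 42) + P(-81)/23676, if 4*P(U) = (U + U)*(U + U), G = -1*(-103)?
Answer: 83741537/55244 ≈ 1515.8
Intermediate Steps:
O(h, f) = 28 (O(h, f) = 5/8 + (⅛)*219 = 5/8 + 219/8 = 28)
G = 103
P(U) = U² (P(U) = ((U + U)*(U + U))/4 = ((2*U)*(2*U))/4 = (4*U²)/4 = U²)
R(N) = 4*N² (R(N) = (2*N)*(2*N) = 4*N²)
R(G)/O(-80, 42) + P(-81)/23676 = (4*103²)/28 + (-81)²/23676 = (4*10609)*(1/28) + 6561*(1/23676) = 42436*(1/28) + 2187/7892 = 10609/7 + 2187/7892 = 83741537/55244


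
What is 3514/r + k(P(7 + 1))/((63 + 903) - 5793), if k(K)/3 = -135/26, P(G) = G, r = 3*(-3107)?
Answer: -11211257/29994978 ≈ -0.37377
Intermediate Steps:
r = -9321
k(K) = -405/26 (k(K) = 3*(-135/26) = -405/26)
3514/r + k(P(7 + 1))/((63 + 903) - 5793) = 3514/(-9321) - 405/(26*((63 + 903) - 5793)) = 3514*(-1/9321) - 405/(26*(966 - 5793)) = -3514/9321 - 405/26/(-4827) = -3514/9321 - 405/26*(-1/4827) = -3514/9321 + 135/41834 = -11211257/29994978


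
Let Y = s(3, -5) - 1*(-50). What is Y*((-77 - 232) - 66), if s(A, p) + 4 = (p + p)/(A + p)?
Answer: -19125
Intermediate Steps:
s(A, p) = -4 + 2*p/(A + p) (s(A, p) = -4 + (p + p)/(A + p) = -4 + (2*p)/(A + p) = -4 + 2*p/(A + p))
Y = 51 (Y = 2*(-1*(-5) - 2*3)/(3 - 5) - 1*(-50) = 2*(5 - 6)/(-2) + 50 = 2*(-½)*(-1) + 50 = 1 + 50 = 51)
Y*((-77 - 232) - 66) = 51*((-77 - 232) - 66) = 51*(-309 - 66) = 51*(-375) = -19125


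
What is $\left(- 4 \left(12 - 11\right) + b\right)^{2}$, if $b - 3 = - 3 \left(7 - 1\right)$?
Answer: $361$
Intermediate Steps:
$b = -15$ ($b = 3 - 3 \left(7 - 1\right) = 3 - 18 = -15$)
$\left(- 4 \left(12 - 11\right) + b\right)^{2} = \left(- 4 \left(12 - 11\right) - 15\right)^{2} = \left(\left(-4\right) 1 - 15\right)^{2} = \left(-4 - 15\right)^{2} = \left(-19\right)^{2} = 361$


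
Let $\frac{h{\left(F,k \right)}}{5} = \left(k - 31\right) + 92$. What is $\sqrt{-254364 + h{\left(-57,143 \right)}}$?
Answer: $4 i \sqrt{15834} \approx 503.33 i$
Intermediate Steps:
$h{\left(F,k \right)} = 305 + 5 k$ ($h{\left(F,k \right)} = 5 \left(\left(k - 31\right) + 92\right) = 5 \left(\left(-31 + k\right) + 92\right) = 5 \left(61 + k\right) = 305 + 5 k$)
$\sqrt{-254364 + h{\left(-57,143 \right)}} = \sqrt{-254364 + \left(305 + 5 \cdot 143\right)} = \sqrt{-254364 + \left(305 + 715\right)} = \sqrt{-254364 + 1020} = \sqrt{-253344} = 4 i \sqrt{15834}$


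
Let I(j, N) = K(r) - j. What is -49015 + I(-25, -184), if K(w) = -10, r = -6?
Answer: -49000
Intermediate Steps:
I(j, N) = -10 - j
-49015 + I(-25, -184) = -49015 + (-10 - 1*(-25)) = -49015 + (-10 + 25) = -49015 + 15 = -49000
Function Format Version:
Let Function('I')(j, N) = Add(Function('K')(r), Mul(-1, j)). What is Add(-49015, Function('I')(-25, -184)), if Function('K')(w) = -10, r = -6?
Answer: -49000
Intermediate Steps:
Function('I')(j, N) = Add(-10, Mul(-1, j))
Add(-49015, Function('I')(-25, -184)) = Add(-49015, Add(-10, Mul(-1, -25))) = Add(-49015, Add(-10, 25)) = Add(-49015, 15) = -49000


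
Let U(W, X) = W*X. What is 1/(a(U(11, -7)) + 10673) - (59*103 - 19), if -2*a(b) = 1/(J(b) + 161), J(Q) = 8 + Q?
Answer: -11896888014/1963831 ≈ -6058.0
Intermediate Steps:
a(b) = -1/(2*(169 + b)) (a(b) = -1/(2*((8 + b) + 161)) = -1/(2*(169 + b)))
1/(a(U(11, -7)) + 10673) - (59*103 - 19) = 1/(-1/(338 + 2*(11*(-7))) + 10673) - (59*103 - 19) = 1/(-1/(338 + 2*(-77)) + 10673) - (6077 - 19) = 1/(-1/(338 - 154) + 10673) - 1*6058 = 1/(-1/184 + 10673) - 6058 = 1/(1963831/184) - 6058 = 184/1963831 - 6058 = -11896888014/1963831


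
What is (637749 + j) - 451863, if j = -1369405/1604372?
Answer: 298228924187/1604372 ≈ 1.8589e+5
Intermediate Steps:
j = -1369405/1604372 (j = -1369405*1/1604372 = -1369405/1604372 ≈ -0.85355)
(637749 + j) - 451863 = (637749 - 1369405/1604372) - 451863 = 1023185269223/1604372 - 451863 = 298228924187/1604372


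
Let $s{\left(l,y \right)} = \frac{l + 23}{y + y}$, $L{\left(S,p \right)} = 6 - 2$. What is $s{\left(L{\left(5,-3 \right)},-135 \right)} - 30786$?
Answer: $- \frac{307861}{10} \approx -30786.0$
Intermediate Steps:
$L{\left(S,p \right)} = 4$
$s{\left(l,y \right)} = \frac{23 + l}{2 y}$
$s{\left(L{\left(5,-3 \right)},-135 \right)} - 30786 = \frac{23 + 4}{2 \left(-135\right)} - 30786 = \frac{1}{2} \left(- \frac{1}{135}\right) 27 - 30786 = - \frac{1}{10} - 30786 = - \frac{307861}{10}$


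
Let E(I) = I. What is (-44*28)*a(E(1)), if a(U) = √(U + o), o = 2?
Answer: -1232*√3 ≈ -2133.9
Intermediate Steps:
a(U) = √(2 + U) (a(U) = √(U + 2) = √(2 + U))
(-44*28)*a(E(1)) = (-44*28)*√(2 + 1) = -1232*√3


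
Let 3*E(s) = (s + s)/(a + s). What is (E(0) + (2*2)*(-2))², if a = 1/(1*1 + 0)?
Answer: 64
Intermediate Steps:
a = 1 (a = 1/(1 + 0) = 1/1 = 1)
E(s) = 2*s/(3*(1 + s)) (E(s) = ((s + s)/(1 + s))/3 = ((2*s)/(1 + s))/3 = (2*s/(1 + s))/3 = 2*s/(3*(1 + s)))
(E(0) + (2*2)*(-2))² = ((⅔)*0/(1 + 0) + (2*2)*(-2))² = ((⅔)*0/1 + 4*(-2))² = ((⅔)*0*1 - 8)² = (0 - 8)² = (-8)² = 64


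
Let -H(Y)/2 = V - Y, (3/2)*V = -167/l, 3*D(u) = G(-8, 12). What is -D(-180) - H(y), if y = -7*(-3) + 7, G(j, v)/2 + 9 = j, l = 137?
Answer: -6342/137 ≈ -46.292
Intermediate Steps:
G(j, v) = -18 + 2*j
y = 28 (y = 21 + 7 = 28)
D(u) = -34/3 (D(u) = (-18 + 2*(-8))/3 = (-18 - 16)/3 = (⅓)*(-34) = -34/3)
V = -334/411 (V = 2*(-167/137)/3 = 2*(-167*1/137)/3 = (⅔)*(-167/137) = -334/411 ≈ -0.81265)
H(Y) = 668/411 + 2*Y (H(Y) = -2*(-334/411 - Y) = 668/411 + 2*Y)
-D(-180) - H(y) = -1*(-34/3) - (668/411 + 2*28) = 34/3 - (668/411 + 56) = 34/3 - 1*23684/411 = 34/3 - 23684/411 = -6342/137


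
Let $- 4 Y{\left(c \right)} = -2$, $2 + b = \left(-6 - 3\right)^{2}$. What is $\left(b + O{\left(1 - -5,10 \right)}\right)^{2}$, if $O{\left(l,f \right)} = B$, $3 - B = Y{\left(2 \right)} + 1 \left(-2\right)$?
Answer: $\frac{27889}{4} \approx 6972.3$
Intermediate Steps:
$b = 79$ ($b = -2 + \left(-6 - 3\right)^{2} = -2 + \left(-9\right)^{2} = -2 + 81 = 79$)
$Y{\left(c \right)} = \frac{1}{2}$ ($Y{\left(c \right)} = \left(- \frac{1}{4}\right) \left(-2\right) = \frac{1}{2}$)
$B = \frac{9}{2}$ ($B = 3 - \left(\frac{1}{2} + 1 \left(-2\right)\right) = 3 - \left(\frac{1}{2} - 2\right) = 3 - - \frac{3}{2} = 3 + \frac{3}{2} = \frac{9}{2} \approx 4.5$)
$O{\left(l,f \right)} = \frac{9}{2}$
$\left(b + O{\left(1 - -5,10 \right)}\right)^{2} = \left(79 + \frac{9}{2}\right)^{2} = \left(\frac{167}{2}\right)^{2} = \frac{27889}{4}$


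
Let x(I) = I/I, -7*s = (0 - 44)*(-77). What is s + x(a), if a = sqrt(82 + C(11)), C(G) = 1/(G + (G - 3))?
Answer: -483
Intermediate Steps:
C(G) = 1/(-3 + 2*G) (C(G) = 1/(G + (-3 + G)) = 1/(-3 + 2*G))
s = -484 (s = -(0 - 44)*(-77)/7 = -(-44)*(-77)/7 = -1/7*3388 = -484)
a = sqrt(29621)/19 (a = sqrt(82 + 1/(-3 + 2*11)) = sqrt(82 + 1/(-3 + 22)) = sqrt(82 + 1/19) = sqrt(1559/19) = sqrt(29621)/19 ≈ 9.0583)
x(I) = 1
s + x(a) = -484 + 1 = -483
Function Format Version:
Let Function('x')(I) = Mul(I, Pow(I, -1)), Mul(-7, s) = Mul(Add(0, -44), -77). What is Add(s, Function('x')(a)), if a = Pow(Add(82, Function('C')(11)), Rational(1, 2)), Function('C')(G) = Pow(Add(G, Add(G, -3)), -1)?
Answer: -483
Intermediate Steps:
Function('C')(G) = Pow(Add(-3, Mul(2, G)), -1) (Function('C')(G) = Pow(Add(G, Add(-3, G)), -1) = Pow(Add(-3, Mul(2, G)), -1))
s = -484 (s = Mul(Rational(-1, 7), Mul(Add(0, -44), -77)) = Mul(Rational(-1, 7), Mul(-44, -77)) = Mul(Rational(-1, 7), 3388) = -484)
a = Mul(Rational(1, 19), Pow(29621, Rational(1, 2))) (a = Pow(Add(82, Pow(Add(-3, Mul(2, 11)), -1)), Rational(1, 2)) = Pow(Add(82, Pow(Add(-3, 22), -1)), Rational(1, 2)) = Pow(Add(82, Pow(19, -1)), Rational(1, 2)) = Pow(Add(82, Rational(1, 19)), Rational(1, 2)) = Pow(Rational(1559, 19), Rational(1, 2)) = Mul(Rational(1, 19), Pow(29621, Rational(1, 2))) ≈ 9.0583)
Function('x')(I) = 1
Add(s, Function('x')(a)) = Add(-484, 1) = -483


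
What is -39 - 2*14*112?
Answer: -3175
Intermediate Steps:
-39 - 2*14*112 = -39 - 28*112 = -39 - 3136 = -3175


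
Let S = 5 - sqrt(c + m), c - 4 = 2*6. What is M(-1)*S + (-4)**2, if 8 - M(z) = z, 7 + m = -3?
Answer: 61 - 9*sqrt(6) ≈ 38.955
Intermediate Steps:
m = -10 (m = -7 - 3 = -10)
M(z) = 8 - z
c = 16 (c = 4 + 2*6 = 4 + 12 = 16)
S = 5 - sqrt(6) (S = 5 - sqrt(16 - 10) = 5 - sqrt(6) ≈ 2.5505)
M(-1)*S + (-4)**2 = (8 - 1*(-1))*(5 - sqrt(6)) + (-4)**2 = (8 + 1)*(5 - sqrt(6)) + 16 = 9*(5 - sqrt(6)) + 16 = (45 - 9*sqrt(6)) + 16 = 61 - 9*sqrt(6)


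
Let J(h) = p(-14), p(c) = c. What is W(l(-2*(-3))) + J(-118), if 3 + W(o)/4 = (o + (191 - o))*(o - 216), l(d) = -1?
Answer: -165814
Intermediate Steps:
J(h) = -14
W(o) = -165036 + 764*o (W(o) = -12 + 4*((o + (191 - o))*(o - 216)) = -12 + 4*(191*(-216 + o)) = -12 + 4*(-41256 + 191*o) = -12 + (-165024 + 764*o) = -165036 + 764*o)
W(l(-2*(-3))) + J(-118) = (-165036 + 764*(-1)) - 14 = (-165036 - 764) - 14 = -165800 - 14 = -165814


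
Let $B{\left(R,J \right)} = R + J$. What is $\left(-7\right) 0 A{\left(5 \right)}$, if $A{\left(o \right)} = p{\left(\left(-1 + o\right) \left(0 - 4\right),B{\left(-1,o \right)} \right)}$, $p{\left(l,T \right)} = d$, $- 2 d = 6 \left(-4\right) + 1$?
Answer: $0$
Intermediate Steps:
$B{\left(R,J \right)} = J + R$
$d = \frac{23}{2}$ ($d = - \frac{6 \left(-4\right) + 1}{2} = - \frac{-24 + 1}{2} = \left(- \frac{1}{2}\right) \left(-23\right) = \frac{23}{2} \approx 11.5$)
$p{\left(l,T \right)} = \frac{23}{2}$
$A{\left(o \right)} = \frac{23}{2}$
$\left(-7\right) 0 A{\left(5 \right)} = \left(-7\right) 0 \cdot \frac{23}{2} = 0 \cdot \frac{23}{2} = 0$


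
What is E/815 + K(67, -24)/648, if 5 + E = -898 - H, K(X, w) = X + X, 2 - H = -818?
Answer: -503647/264060 ≈ -1.9073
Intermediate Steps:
H = 820 (H = 2 - 1*(-818) = 2 + 818 = 820)
K(X, w) = 2*X
E = -1723 (E = -5 + (-898 - 1*820) = -5 + (-898 - 820) = -5 - 1718 = -1723)
E/815 + K(67, -24)/648 = -1723/815 + (2*67)/648 = -1723*1/815 + 134*(1/648) = -1723/815 + 67/324 = -503647/264060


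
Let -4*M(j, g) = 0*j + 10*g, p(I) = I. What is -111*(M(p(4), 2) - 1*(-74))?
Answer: -7659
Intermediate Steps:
M(j, g) = -5*g/2 (M(j, g) = -(0*j + 10*g)/4 = -(0 + 10*g)/4 = -5*g/2)
-111*(M(p(4), 2) - 1*(-74)) = -111*(-5/2*2 - 1*(-74)) = -111*(-5 + 74) = -111*69 = -7659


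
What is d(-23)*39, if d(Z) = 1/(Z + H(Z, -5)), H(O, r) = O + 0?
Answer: -39/46 ≈ -0.84783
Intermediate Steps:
H(O, r) = O
d(Z) = 1/(2*Z) (d(Z) = 1/(Z + Z) = 1/(2*Z))
d(-23)*39 = ((½)/(-23))*39 = ((½)*(-1/23))*39 = -1/46*39 = -39/46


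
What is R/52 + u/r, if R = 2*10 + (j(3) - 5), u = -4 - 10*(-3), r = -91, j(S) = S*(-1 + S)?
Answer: 43/364 ≈ 0.11813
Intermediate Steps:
u = 26 (u = -4 + 30 = 26)
R = 21 (R = 2*10 + (3*(-1 + 3) - 5) = 20 + (3*2 - 5) = 20 + (6 - 5) = 20 + 1 = 21)
R/52 + u/r = 21/52 + 26/(-91) = 21*(1/52) + 26*(-1/91) = 21/52 - 2/7 = 43/364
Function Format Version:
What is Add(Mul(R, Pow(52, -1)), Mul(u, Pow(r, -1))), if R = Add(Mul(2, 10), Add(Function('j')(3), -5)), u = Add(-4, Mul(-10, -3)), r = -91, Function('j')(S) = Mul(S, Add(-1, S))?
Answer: Rational(43, 364) ≈ 0.11813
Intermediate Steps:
u = 26 (u = Add(-4, 30) = 26)
R = 21 (R = Add(Mul(2, 10), Add(Mul(3, Add(-1, 3)), -5)) = Add(20, Add(Mul(3, 2), -5)) = Add(20, Add(6, -5)) = Add(20, 1) = 21)
Add(Mul(R, Pow(52, -1)), Mul(u, Pow(r, -1))) = Add(Mul(21, Pow(52, -1)), Mul(26, Pow(-91, -1))) = Add(Mul(21, Rational(1, 52)), Mul(26, Rational(-1, 91))) = Add(Rational(21, 52), Rational(-2, 7)) = Rational(43, 364)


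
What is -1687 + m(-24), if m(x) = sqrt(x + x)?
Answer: -1687 + 4*I*sqrt(3) ≈ -1687.0 + 6.9282*I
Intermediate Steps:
m(x) = sqrt(2)*sqrt(x) (m(x) = sqrt(2*x) = sqrt(2)*sqrt(x))
-1687 + m(-24) = -1687 + sqrt(2)*sqrt(-24) = -1687 + sqrt(2)*(2*I*sqrt(6)) = -1687 + 4*I*sqrt(3)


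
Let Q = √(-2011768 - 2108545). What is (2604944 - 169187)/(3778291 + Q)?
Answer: 3067666250429/4758495666998 - 811919*I*√4120313/4758495666998 ≈ 0.64467 - 0.00034634*I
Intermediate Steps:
Q = I*√4120313 (Q = √(-4120313) = I*√4120313 ≈ 2029.9*I)
(2604944 - 169187)/(3778291 + Q) = (2604944 - 169187)/(3778291 + I*√4120313) = 2435757/(3778291 + I*√4120313)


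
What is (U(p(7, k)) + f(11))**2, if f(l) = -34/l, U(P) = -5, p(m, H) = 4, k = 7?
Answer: 7921/121 ≈ 65.463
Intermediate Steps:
(U(p(7, k)) + f(11))**2 = (-5 - 34/11)**2 = (-89/11)**2 = 7921/121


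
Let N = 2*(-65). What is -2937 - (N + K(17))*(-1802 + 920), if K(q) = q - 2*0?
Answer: -102603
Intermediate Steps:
K(q) = q (K(q) = q + 0 = q)
N = -130
-2937 - (N + K(17))*(-1802 + 920) = -2937 - (-130 + 17)*(-1802 + 920) = -2937 - (-113)*(-882) = -2937 - 1*99666 = -2937 - 99666 = -102603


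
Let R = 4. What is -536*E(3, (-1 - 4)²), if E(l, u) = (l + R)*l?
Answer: -11256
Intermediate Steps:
E(l, u) = l*(4 + l) (E(l, u) = (l + 4)*l = (4 + l)*l = l*(4 + l))
-536*E(3, (-1 - 4)²) = -1608*(4 + 3) = -1608*7 = -536*21 = -11256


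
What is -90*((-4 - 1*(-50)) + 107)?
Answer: -13770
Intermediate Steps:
-90*((-4 - 1*(-50)) + 107) = -90*((-4 + 50) + 107) = -90*(46 + 107) = -90*153 = -13770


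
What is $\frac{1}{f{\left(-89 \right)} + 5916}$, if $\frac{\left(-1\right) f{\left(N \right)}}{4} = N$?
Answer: $\frac{1}{6272} \approx 0.00015944$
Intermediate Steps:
$f{\left(N \right)} = - 4 N$
$\frac{1}{f{\left(-89 \right)} + 5916} = \frac{1}{\left(-4\right) \left(-89\right) + 5916} = \frac{1}{356 + 5916} = \frac{1}{6272}$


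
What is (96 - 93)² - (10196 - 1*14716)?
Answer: 4529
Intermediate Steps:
(96 - 93)² - (10196 - 1*14716) = 3² - (10196 - 14716) = 9 - 1*(-4520) = 9 + 4520 = 4529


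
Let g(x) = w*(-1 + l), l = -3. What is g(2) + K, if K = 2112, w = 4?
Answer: 2096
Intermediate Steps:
g(x) = -16 (g(x) = 4*(-1 - 3) = 4*(-4) = -16)
g(2) + K = -16 + 2112 = 2096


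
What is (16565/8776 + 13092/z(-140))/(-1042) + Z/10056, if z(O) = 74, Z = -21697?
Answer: -990629408843/425305829328 ≈ -2.3292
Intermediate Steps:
(16565/8776 + 13092/z(-140))/(-1042) + Z/10056 = (16565/8776 + 13092/74)/(-1042) - 21697/10056 = (16565*(1/8776) + 13092*(1/74))*(-1/1042) - 21697*1/10056 = (16565/8776 + 6546/37)*(-1/1042) - 21697/10056 = (58060601/324712)*(-1/1042) - 21697/10056 = -58060601/338349904 - 21697/10056 = -990629408843/425305829328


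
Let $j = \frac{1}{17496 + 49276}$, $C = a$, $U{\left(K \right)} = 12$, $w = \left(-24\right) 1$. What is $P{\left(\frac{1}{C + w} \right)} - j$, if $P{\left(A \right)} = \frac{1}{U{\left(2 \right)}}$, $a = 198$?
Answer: $\frac{8345}{100158} \approx 0.083318$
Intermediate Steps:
$w = -24$
$C = 198$
$j = \frac{1}{66772} \approx 1.4976 \cdot 10^{-5}$
$P{\left(A \right)} = \frac{1}{12}$
$P{\left(\frac{1}{C + w} \right)} - j = \frac{1}{12} - \frac{1}{66772} = \frac{8345}{100158}$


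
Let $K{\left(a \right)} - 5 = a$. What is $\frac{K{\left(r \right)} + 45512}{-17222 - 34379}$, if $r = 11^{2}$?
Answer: $- \frac{45638}{51601} \approx -0.88444$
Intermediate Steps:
$r = 121$
$K{\left(a \right)} = 5 + a$
$\frac{K{\left(r \right)} + 45512}{-17222 - 34379} = \frac{\left(5 + 121\right) + 45512}{-17222 - 34379} = \frac{126 + 45512}{-51601} = 45638 \left(- \frac{1}{51601}\right) = - \frac{45638}{51601}$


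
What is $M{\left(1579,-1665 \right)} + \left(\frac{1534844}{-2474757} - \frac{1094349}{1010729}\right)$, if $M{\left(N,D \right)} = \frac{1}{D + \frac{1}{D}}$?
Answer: $- \frac{319260146284239547}{187410619541822994} \approx -1.7035$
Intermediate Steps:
$M{\left(1579,-1665 \right)} + \left(\frac{1534844}{-2474757} - \frac{1094349}{1010729}\right) = - \frac{1665}{1 + \left(-1665\right)^{2}} + \left(\frac{1534844}{-2474757} - \frac{1094349}{1010729}\right) = - \frac{1665}{1 + 2772225} + \left(1534844 \left(- \frac{1}{2474757}\right) - \frac{29577}{27317}\right) = - \frac{1665}{2772226} - \frac{115123221337}{67602936969} = - \frac{319260146284239547}{187410619541822994}$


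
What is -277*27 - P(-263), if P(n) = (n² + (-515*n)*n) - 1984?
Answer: 35547371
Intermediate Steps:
P(n) = -1984 - 514*n² (P(n) = (n² - 515*n²) - 1984 = -514*n² - 1984 = -1984 - 514*n²)
-277*27 - P(-263) = -277*27 - (-1984 - 514*(-263)²) = -7479 - (-1984 - 514*69169) = -7479 - (-1984 - 35552866) = -7479 - 1*(-35554850) = -7479 + 35554850 = 35547371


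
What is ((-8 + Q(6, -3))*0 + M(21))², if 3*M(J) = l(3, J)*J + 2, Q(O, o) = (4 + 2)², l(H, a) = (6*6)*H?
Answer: 5152900/9 ≈ 5.7254e+5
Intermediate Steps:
l(H, a) = 36*H
Q(O, o) = 36 (Q(O, o) = 6² = 36)
M(J) = ⅔ + 36*J (M(J) = ((36*3)*J + 2)/3 = (108*J + 2)/3 = (2 + 108*J)/3 = ⅔ + 36*J)
((-8 + Q(6, -3))*0 + M(21))² = ((-8 + 36)*0 + (⅔ + 36*21))² = (28*0 + (⅔ + 756))² = (0 + 2270/3)² = (2270/3)² = 5152900/9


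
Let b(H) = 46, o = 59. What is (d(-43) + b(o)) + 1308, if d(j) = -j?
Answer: 1397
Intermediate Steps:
(d(-43) + b(o)) + 1308 = (-1*(-43) + 46) + 1308 = (43 + 46) + 1308 = 89 + 1308 = 1397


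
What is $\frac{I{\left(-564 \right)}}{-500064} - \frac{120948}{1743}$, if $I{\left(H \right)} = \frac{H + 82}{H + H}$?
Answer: $- \frac{11370567386357}{163862971776} \approx -69.391$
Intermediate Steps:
$I{\left(H \right)} = \frac{82 + H}{2 H}$
$\frac{I{\left(-564 \right)}}{-500064} - \frac{120948}{1743} = \frac{\frac{1}{2} \frac{1}{-564} \left(82 - 564\right)}{-500064} - \frac{120948}{1743} = \frac{1}{2} \left(- \frac{1}{564}\right) \left(-482\right) \left(- \frac{1}{500064}\right) - \frac{40316}{581} = \frac{241}{564} \left(- \frac{1}{500064}\right) - \frac{40316}{581} = - \frac{241}{282036096} - \frac{40316}{581} = - \frac{11370567386357}{163862971776}$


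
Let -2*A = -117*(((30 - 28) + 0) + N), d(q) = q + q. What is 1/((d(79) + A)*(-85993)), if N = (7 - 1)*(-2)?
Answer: 1/36719011 ≈ 2.7234e-8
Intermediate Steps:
d(q) = 2*q
N = -12 (N = 6*(-2) = -12)
A = -585 (A = -(-117)*(((30 - 28) + 0) - 12)/2 = -(-117)*((2 + 0) - 12)/2 = -(-117)*(2 - 12)/2 = -(-117)*(-10)/2 = -1/2*1170 = -585)
1/((d(79) + A)*(-85993)) = 1/((2*79 - 585)*(-85993)) = -1/85993/(158 - 585) = -1/85993/(-427) = -1/427*(-1/85993) = 1/36719011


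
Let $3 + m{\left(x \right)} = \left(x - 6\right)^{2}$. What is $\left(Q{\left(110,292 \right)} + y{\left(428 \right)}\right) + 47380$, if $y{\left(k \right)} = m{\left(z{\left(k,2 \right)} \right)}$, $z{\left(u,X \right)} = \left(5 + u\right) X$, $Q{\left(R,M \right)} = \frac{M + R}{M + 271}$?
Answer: $\frac{443068453}{563} \approx 7.8698 \cdot 10^{5}$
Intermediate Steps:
$Q{\left(R,M \right)} = \frac{M + R}{271 + M}$
$z{\left(u,X \right)} = X \left(5 + u\right)$
$m{\left(x \right)} = -3 + \left(-6 + x\right)^{2}$ ($m{\left(x \right)} = -3 + \left(x - 6\right)^{2} = -3 + \left(-6 + x\right)^{2}$)
$y{\left(k \right)} = -3 + \left(4 + 2 k\right)^{2}$ ($y{\left(k \right)} = -3 + \left(-6 + 2 \left(5 + k\right)\right)^{2} = -3 + \left(-6 + \left(10 + 2 k\right)\right)^{2} = -3 + \left(4 + 2 k\right)^{2}$)
$\left(Q{\left(110,292 \right)} + y{\left(428 \right)}\right) + 47380 = \left(\frac{292 + 110}{271 + 292} - \left(3 - 4 \left(2 + 428\right)^{2}\right)\right) + 47380 = \left(\frac{1}{563} \cdot 402 - \left(3 - 4 \cdot 430^{2}\right)\right) + 47380 = \left(\frac{1}{563} \cdot 402 + \left(-3 + 4 \cdot 184900\right)\right) + 47380 = \left(\frac{402}{563} + \left(-3 + 739600\right)\right) + 47380 = \left(\frac{402}{563} + 739597\right) + 47380 = \frac{416393513}{563} + 47380 = \frac{443068453}{563}$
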